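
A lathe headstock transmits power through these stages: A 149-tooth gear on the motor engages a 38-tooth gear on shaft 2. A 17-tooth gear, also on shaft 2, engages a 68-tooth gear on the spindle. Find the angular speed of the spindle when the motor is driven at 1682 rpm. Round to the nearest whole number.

1649 rpm

Gear mesh: ratio = 38/149 = 0.25503, so shaft 2 turns at 1682 / 0.25503 = 6595.2 rpm.
Gear mesh: ratio = 68/17 = 4, so the spindle turns at 6595.2 / 4 = 1648.8 rpm.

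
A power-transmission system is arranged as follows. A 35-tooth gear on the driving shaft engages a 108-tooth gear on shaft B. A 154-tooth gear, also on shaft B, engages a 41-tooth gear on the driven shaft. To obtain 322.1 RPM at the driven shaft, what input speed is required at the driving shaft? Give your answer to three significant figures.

Overall ratio R = 3.0857 × 0.26623 = 0.82152.
Required input speed = output speed × R = 322.1 × 0.82152 = 264.61 RPM.

265 RPM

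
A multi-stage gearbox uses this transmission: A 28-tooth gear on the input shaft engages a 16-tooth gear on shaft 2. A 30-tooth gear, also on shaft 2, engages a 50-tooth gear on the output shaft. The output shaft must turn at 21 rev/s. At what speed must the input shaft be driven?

20 rev/s

Overall ratio R = 0.57143 × 1.6667 = 0.95238.
Required input speed = output speed × R = 21 × 0.95238 = 20 rev/s.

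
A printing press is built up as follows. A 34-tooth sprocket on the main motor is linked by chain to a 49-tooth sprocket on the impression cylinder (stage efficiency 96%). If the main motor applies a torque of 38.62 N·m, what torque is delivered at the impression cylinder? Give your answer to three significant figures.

Chain: ratio = 49/34 = 1.4412; torque at the impression cylinder = 38.62 × 1.4412 × 0.96 = 53.432 N·m.

53.4 N·m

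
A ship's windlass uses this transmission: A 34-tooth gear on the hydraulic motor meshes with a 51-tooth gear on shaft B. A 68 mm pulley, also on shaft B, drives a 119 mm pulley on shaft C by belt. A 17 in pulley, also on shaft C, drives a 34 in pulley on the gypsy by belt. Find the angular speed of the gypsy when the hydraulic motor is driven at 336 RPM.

64 RPM

gear mesh 51/34 = 1.5 → 336/1.5 = 224 RPM
belt 119/68 = 1.75 → 224/1.75 = 128 RPM
belt 34/17 = 2 → 128/2 = 64 RPM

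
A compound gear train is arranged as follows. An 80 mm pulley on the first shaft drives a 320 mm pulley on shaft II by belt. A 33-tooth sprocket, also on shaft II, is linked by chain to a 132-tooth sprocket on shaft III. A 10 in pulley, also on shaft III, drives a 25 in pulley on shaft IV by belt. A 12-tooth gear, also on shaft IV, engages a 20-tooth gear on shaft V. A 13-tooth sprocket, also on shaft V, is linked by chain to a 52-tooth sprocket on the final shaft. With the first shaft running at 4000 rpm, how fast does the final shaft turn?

15 rpm

the first shaft → shaft II (belt, 320/80): 4000 ÷ 4 = 1000 rpm
shaft II → shaft III (chain, 132/33): 1000 ÷ 4 = 250 rpm
shaft III → shaft IV (belt, 25/10): 250 ÷ 2.5 = 100 rpm
shaft IV → shaft V (gear mesh, 20/12): 100 ÷ 1.6667 = 60 rpm
shaft V → the final shaft (chain, 52/13): 60 ÷ 4 = 15 rpm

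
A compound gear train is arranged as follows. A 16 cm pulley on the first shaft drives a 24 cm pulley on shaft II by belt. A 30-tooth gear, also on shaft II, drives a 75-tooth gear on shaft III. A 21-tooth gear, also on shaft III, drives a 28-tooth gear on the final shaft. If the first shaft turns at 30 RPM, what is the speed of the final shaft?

6 RPM

belt 24/16 = 1.5 → 30/1.5 = 20 RPM
gear mesh 75/30 = 2.5 → 20/2.5 = 8 RPM
gear mesh 28/21 = 1.3333 → 8/1.3333 = 6 RPM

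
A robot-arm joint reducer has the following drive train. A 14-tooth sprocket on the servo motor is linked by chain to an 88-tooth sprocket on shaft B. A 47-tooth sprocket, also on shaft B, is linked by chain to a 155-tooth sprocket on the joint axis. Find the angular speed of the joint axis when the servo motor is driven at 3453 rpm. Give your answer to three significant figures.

chain 88/14 = 6.2857 → 3453/6.2857 = 549.34 rpm
chain 155/47 = 3.2979 → 549.34/3.2979 = 166.57 rpm

167 rpm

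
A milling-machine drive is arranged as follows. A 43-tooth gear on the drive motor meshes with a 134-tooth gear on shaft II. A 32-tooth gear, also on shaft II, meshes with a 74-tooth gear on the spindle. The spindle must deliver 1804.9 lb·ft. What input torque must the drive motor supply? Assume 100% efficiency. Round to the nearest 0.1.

250.5 lb·ft

Overall ratio R = 3.1163 × 2.3125 = 7.2064.
Input torque = output torque / R = 1804.9 / 7.2064 = 250.46 lb·ft.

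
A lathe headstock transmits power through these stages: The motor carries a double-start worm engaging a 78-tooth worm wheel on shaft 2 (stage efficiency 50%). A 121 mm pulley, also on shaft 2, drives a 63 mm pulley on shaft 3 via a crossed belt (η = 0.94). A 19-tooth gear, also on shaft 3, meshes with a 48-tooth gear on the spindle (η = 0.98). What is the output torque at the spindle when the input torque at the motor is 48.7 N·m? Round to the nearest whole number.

1151 N·m

After the worm (78/2): 48.7 × 39 × 0.50 = 949.65 N·m
After the belt (63/121): 949.65 × 0.52066 × 0.94 = 464.78 N·m
After the gear mesh (48/19): 464.78 × 2.5263 × 0.98 = 1150.7 N·m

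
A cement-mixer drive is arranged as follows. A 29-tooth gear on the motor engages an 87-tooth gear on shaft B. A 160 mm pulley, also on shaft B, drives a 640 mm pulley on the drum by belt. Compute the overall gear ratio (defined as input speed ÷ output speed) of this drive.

12

Each stage contributes driven/driver: gear mesh 87/29 = 3, belt 640/160 = 4.
Overall: 3 × 4 = 12.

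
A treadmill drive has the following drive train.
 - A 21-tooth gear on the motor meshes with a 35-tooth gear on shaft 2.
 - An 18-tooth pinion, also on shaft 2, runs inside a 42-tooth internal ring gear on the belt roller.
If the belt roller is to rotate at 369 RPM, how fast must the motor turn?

Overall ratio R = 1.6667 × 2.3333 = 3.8889.
Required input speed = output speed × R = 369 × 3.8889 = 1435 RPM.

1435 RPM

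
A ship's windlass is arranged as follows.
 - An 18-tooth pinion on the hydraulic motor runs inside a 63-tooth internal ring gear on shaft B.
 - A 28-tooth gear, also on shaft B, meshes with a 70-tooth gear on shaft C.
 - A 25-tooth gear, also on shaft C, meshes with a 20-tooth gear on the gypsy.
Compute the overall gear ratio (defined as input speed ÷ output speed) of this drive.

Each stage contributes driven/driver: internal gear 63/18 = 3.5, gear mesh 70/28 = 2.5, gear mesh 20/25 = 0.8.
Overall: 3.5 × 2.5 × 0.8 = 7.

7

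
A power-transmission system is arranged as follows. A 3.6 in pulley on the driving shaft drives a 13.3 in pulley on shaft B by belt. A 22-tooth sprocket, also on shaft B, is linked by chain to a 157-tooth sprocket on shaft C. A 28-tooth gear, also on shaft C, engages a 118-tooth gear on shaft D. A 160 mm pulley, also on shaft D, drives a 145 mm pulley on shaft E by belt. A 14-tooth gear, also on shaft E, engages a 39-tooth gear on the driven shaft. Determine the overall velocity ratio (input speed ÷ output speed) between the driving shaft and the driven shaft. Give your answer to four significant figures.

280.5

Each stage contributes driven/driver: belt 13.3/3.6 = 3.6944, chain 157/22 = 7.1364, gear mesh 118/28 = 4.2143, belt 145/160 = 0.90625, gear mesh 39/14 = 2.7857.
Overall: 3.6944 × 7.1364 × 4.2143 × 0.90625 × 2.7857 = 280.5.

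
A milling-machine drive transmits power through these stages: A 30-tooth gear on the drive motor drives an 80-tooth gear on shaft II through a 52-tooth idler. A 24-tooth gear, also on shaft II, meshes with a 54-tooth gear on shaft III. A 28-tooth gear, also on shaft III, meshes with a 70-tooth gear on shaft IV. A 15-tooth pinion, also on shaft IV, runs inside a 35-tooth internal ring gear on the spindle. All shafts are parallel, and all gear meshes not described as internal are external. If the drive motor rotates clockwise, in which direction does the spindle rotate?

clockwise

the drive motor → shaft II: driver → idler → driven is 2 external meshes, 2 reversals → CW.
shaft II → shaft III: external mesh, 1 reversal → CCW.
shaft III → shaft IV: external mesh, 1 reversal → CW.
shaft IV → the spindle: internal mesh, same direction → CW.
4 reversals in total — an even number — so the spindle turns the same way as the drive motor.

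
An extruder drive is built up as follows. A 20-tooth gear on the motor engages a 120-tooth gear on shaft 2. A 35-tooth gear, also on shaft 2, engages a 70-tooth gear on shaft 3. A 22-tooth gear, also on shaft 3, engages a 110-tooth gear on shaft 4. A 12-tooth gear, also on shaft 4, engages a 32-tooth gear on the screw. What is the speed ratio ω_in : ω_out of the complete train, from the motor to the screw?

160

Each stage contributes driven/driver: gear mesh 120/20 = 6, gear mesh 70/35 = 2, gear mesh 110/22 = 5, gear mesh 32/12 = 2.6667.
Overall: 6 × 2 × 5 × 2.6667 = 160.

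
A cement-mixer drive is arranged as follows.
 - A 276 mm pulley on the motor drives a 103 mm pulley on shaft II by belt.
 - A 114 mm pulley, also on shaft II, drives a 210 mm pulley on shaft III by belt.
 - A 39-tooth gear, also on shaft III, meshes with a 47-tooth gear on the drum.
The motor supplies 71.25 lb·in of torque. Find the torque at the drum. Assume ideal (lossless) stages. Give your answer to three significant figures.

59.0 lb·in

After the belt (103/276): 71.25 × 0.37319 = 26.59 lb·in
After the belt (210/114): 26.59 × 1.8421 = 48.981 lb·in
After the gear mesh (47/39): 48.981 × 1.2051 = 59.028 lb·in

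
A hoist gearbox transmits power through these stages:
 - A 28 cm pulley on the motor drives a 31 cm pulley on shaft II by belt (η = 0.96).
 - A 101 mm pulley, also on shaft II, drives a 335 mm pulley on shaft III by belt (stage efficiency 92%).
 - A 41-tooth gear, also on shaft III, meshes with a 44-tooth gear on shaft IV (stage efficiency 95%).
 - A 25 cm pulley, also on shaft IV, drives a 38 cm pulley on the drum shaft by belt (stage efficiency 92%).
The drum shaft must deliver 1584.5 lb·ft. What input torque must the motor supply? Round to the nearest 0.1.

342.7 lb·ft

Overall ratio R = 1.1071 × 3.3168 × 1.0732 × 1.52 = 5.9902; overall efficiency η = 0.96 × 0.92 × 0.95 × 0.92 = 0.7719.
Input torque = output torque / (R × η) = 1584.5 / (5.9902 × 0.7719) = 342.67 lb·ft.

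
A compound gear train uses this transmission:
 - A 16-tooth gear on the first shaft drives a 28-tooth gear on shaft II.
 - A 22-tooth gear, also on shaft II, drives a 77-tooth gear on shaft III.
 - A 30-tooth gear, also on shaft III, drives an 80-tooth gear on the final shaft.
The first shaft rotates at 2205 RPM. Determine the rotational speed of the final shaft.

the first shaft → shaft II (gear mesh, 28/16): 2205 ÷ 1.75 = 1260 RPM
shaft II → shaft III (gear mesh, 77/22): 1260 ÷ 3.5 = 360 RPM
shaft III → the final shaft (gear mesh, 80/30): 360 ÷ 2.6667 = 135 RPM

135 RPM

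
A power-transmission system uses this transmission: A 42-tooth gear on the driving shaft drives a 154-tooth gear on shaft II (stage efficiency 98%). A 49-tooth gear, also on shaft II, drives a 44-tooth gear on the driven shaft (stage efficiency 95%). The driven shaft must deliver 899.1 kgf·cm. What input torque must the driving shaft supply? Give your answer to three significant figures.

293 kgf·cm

Overall ratio R = 3.6667 × 0.89796 = 3.2925; overall efficiency η = 0.98 × 0.95 = 0.9310.
Input torque = output torque / (R × η) = 899.1 / (3.2925 × 0.9310) = 293.31 kgf·cm.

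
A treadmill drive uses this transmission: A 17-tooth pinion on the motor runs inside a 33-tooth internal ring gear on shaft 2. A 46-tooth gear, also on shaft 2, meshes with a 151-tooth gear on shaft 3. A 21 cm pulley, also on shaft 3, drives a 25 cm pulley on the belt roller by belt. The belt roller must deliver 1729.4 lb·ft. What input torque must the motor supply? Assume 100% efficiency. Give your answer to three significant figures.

228 lb·ft

Overall ratio R = 1.9412 × 3.2826 × 1.1905 = 7.5859.
Input torque = output torque / R = 1729.4 / 7.5859 = 227.98 lb·ft.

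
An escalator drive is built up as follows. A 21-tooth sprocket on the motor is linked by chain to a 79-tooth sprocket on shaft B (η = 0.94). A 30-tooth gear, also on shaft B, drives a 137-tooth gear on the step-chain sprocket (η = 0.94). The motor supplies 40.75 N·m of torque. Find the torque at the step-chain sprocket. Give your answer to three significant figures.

619 N·m

chain 79/21 = 3.7619 → τ = 40.75·3.7619·0.94 = 144.1 N·m
gear mesh 137/30 = 4.5667 → τ = 144.1·4.5667·0.94 = 618.57 N·m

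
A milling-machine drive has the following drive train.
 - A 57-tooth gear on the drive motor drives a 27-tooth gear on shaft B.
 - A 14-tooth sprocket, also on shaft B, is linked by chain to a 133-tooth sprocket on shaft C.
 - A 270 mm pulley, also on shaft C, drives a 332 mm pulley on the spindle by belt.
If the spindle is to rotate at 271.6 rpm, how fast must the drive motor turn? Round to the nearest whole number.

1503 rpm

Overall ratio R = 0.47368 × 9.5 × 1.2296 = 5.5333.
Required input speed = output speed × R = 271.6 × 5.5333 = 1502.9 rpm.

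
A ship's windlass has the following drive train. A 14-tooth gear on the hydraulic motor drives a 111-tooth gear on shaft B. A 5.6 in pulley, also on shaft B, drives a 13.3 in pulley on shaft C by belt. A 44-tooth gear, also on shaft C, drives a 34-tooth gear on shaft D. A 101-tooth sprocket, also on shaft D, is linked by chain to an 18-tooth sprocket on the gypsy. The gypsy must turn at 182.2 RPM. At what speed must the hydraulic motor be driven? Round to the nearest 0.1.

Overall ratio R = 7.9286 × 2.375 × 0.77273 × 0.17822 = 2.5932.
Required input speed = output speed × R = 182.2 × 2.5932 = 472.48 RPM.

472.5 RPM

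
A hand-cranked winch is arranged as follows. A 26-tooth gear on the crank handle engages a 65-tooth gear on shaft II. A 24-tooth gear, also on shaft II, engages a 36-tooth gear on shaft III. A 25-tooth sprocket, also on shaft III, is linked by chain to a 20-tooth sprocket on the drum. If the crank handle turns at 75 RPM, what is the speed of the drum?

gear mesh 65/26 = 2.5 → 75/2.5 = 30 RPM
gear mesh 36/24 = 1.5 → 30/1.5 = 20 RPM
chain 20/25 = 0.8 → 20/0.8 = 25 RPM

25 RPM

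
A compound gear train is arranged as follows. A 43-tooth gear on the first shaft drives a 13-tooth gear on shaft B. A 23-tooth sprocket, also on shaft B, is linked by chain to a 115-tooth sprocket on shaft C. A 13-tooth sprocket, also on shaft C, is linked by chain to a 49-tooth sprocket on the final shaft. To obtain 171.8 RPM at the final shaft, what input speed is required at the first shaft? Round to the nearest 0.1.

978.9 RPM

Overall ratio R = 0.30233 × 5 × 3.7692 = 5.6977.
Required input speed = output speed × R = 171.8 × 5.6977 = 978.86 RPM.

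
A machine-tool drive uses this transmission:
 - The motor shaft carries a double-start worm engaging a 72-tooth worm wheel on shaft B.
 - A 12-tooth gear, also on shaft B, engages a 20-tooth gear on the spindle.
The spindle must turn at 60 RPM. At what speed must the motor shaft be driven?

3600 RPM

Overall ratio R = 36 × 1.6667 = 60.
Required input speed = output speed × R = 60 × 60 = 3600 RPM.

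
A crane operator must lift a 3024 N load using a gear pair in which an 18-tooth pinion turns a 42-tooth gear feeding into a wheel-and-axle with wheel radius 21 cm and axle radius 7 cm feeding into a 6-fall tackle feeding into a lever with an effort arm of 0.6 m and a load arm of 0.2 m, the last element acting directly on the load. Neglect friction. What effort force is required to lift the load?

Gear pair MA = 42/18 = 2.3333.
Wheel-and-axle MA = R/r = 21/7 = 3.
Block-and-tackle MA = number of supporting rope parts = 6.
Lever MA = effort arm / load arm = 0.6/0.2 = 3.
Combined ideal MA = 2.3333 × 3 × 6 × 3 = 126.
Effort = load / MA = 3024 / 126 = 24 N.

24 N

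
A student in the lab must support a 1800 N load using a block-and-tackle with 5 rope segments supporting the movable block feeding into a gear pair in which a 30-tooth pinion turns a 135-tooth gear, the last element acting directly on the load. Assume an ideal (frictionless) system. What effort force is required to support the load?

80 N

Block-and-tackle MA = number of supporting rope parts = 5.
Gear pair MA = 135/30 = 4.5.
Combined ideal MA = 5 × 4.5 = 22.5.
Effort = load / MA = 1800 / 22.5 = 80 N.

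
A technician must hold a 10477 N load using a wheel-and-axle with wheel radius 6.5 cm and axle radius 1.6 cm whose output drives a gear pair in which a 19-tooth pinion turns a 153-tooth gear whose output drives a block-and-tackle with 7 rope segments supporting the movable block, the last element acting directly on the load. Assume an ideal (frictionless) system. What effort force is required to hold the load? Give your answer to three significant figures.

Wheel-and-axle MA = R/r = 6.5/1.6 = 4.0625.
Gear pair MA = 153/19 = 8.0526.
Block-and-tackle MA = number of supporting rope parts = 7.
Combined ideal MA = 4.0625 × 8.0526 × 7 = 229.
Effort = load / MA = 10477 / 229 = 45.752 N.

45.8 N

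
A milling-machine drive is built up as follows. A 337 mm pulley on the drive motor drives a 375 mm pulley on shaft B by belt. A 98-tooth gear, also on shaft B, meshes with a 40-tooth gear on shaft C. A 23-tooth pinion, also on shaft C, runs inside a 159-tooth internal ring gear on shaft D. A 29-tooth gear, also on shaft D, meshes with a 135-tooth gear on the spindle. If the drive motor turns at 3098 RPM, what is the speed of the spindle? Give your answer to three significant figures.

belt 375/337 = 1.1128 → 3098/1.1128 = 2784.1 RPM
gear mesh 40/98 = 0.40816 → 2784.1/0.40816 = 6821 RPM
internal gear 159/23 = 6.913 → 6821/6.913 = 986.68 RPM
gear mesh 135/29 = 4.6552 → 986.68/4.6552 = 211.95 RPM

212 RPM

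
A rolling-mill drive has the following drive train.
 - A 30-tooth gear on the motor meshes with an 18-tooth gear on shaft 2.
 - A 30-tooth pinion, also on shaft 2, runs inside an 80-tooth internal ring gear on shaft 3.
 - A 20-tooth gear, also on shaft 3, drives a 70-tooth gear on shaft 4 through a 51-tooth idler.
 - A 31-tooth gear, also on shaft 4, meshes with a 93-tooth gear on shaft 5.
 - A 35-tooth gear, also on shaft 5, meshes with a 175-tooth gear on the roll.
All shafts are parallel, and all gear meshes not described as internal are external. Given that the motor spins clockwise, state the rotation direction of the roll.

anticlockwise

the motor → shaft 2: external mesh, 1 reversal → CCW.
shaft 2 → shaft 3: internal mesh, same direction → CCW.
shaft 3 → shaft 4: driver → idler → driven is 2 external meshes, 2 reversals → CCW.
shaft 4 → shaft 5: external mesh, 1 reversal → CW.
shaft 5 → the roll: external mesh, 1 reversal → CCW.
5 reversals in total — an odd number — so the roll turns opposite to the motor.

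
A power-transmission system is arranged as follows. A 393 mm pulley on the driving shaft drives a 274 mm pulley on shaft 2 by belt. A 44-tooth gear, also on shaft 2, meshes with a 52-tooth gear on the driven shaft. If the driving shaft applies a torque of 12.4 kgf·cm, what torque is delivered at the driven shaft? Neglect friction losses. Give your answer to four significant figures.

After the belt (274/393): 12.4 × 0.6972 = 8.6453 kgf·cm
After the gear mesh (52/44): 8.6453 × 1.1818 = 10.217 kgf·cm

10.22 kgf·cm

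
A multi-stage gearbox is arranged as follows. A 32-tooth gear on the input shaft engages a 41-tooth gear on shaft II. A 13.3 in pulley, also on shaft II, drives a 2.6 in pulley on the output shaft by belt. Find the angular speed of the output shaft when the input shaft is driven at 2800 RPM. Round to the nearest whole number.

gear mesh 41/32 = 1.2812 → 2800/1.2812 = 2185.4 RPM
belt 2.6/13.3 = 0.19549 → 2185.4/0.19549 = 11179 RPM

11179 RPM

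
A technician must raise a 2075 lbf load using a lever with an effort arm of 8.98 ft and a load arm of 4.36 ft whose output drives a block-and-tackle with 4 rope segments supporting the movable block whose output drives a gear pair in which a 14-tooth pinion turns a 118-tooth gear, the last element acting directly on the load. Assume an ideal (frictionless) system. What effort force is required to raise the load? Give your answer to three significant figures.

29.9 lbf

Lever MA = effort arm / load arm = 8.98/4.36 = 2.0596.
Block-and-tackle MA = number of supporting rope parts = 4.
Gear pair MA = 118/14 = 8.4286.
Combined ideal MA = 2.0596 × 4 × 8.4286 = 69.439.
Effort = load / MA = 2075 / 69.439 = 29.882 lbf.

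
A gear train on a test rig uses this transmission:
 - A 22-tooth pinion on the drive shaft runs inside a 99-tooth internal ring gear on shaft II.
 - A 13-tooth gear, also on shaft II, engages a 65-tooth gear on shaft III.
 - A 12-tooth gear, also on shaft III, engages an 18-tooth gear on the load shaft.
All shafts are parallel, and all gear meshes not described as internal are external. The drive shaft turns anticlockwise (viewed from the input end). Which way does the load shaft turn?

anticlockwise

the drive shaft → shaft II: internal mesh, same direction → CCW.
shaft II → shaft III: external mesh, 1 reversal → CW.
shaft III → the load shaft: external mesh, 1 reversal → CCW.
2 reversals in total — an even number — so the load shaft turns the same way as the drive shaft.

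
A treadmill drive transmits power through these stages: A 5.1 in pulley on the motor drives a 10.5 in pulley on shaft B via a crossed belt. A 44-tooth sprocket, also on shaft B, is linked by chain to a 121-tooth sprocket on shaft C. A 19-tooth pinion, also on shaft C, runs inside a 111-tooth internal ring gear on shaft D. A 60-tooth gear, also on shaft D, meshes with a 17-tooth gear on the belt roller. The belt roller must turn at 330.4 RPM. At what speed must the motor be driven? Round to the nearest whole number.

Overall ratio R = 2.0588 × 2.75 × 5.8421 × 0.28333 = 9.3717.
Required input speed = output speed × R = 330.4 × 9.3717 = 3096.4 RPM.

3096 RPM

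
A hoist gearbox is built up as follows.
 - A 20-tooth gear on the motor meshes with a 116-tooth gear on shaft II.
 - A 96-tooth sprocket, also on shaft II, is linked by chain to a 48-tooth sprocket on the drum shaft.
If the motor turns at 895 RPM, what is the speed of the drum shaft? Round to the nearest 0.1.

the motor → shaft II (gear mesh, 116/20): 895 ÷ 5.8 = 154.31 RPM
shaft II → the drum shaft (chain, 48/96): 154.31 ÷ 0.5 = 308.62 RPM

308.6 RPM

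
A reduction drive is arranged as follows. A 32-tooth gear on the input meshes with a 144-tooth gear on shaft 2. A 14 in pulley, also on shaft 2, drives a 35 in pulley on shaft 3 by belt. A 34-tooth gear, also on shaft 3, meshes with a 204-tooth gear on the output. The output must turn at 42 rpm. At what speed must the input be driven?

2835 rpm

Overall ratio R = 4.5 × 2.5 × 6 = 67.5.
Required input speed = output speed × R = 42 × 67.5 = 2835 rpm.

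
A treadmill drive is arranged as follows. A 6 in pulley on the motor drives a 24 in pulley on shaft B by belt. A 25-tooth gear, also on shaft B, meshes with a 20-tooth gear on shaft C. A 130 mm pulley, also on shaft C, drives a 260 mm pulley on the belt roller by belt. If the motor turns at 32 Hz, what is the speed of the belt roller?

Belt: ratio = 24/6 = 4, so shaft B turns at 32 / 4 = 8 Hz.
Gear mesh: ratio = 20/25 = 0.8, so shaft C turns at 8 / 0.8 = 10 Hz.
Belt: ratio = 260/130 = 2, so the belt roller turns at 10 / 2 = 5 Hz.

5 Hz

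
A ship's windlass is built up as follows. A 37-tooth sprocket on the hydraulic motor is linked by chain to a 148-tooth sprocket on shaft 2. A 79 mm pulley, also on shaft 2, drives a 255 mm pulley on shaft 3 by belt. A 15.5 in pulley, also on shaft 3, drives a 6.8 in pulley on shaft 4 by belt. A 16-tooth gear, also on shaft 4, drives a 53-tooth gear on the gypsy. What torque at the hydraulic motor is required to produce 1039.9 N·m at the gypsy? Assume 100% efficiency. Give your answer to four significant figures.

Overall ratio R = 4 × 3.2278 × 0.43871 × 3.3125 = 18.763.
Input torque = output torque / R = 1039.9 / 18.763 = 55.422 N·m.

55.42 N·m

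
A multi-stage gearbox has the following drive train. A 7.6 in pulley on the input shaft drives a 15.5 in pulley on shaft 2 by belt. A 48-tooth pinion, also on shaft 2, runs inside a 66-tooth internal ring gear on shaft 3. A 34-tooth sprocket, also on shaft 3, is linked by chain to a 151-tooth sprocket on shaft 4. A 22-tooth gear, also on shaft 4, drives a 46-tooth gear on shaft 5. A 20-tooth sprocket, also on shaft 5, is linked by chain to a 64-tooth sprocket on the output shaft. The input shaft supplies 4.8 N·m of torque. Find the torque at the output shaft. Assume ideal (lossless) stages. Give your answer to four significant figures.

400.0 N·m

After the belt (15.5/7.6): 4.8 × 2.0395 = 9.7895 N·m
After the internal gear (66/48): 9.7895 × 1.375 = 13.461 N·m
After the chain (151/34): 13.461 × 4.4412 = 59.781 N·m
After the gear mesh (46/22): 59.781 × 2.0909 = 125 N·m
After the chain (64/20): 125 × 3.2 = 399.99 N·m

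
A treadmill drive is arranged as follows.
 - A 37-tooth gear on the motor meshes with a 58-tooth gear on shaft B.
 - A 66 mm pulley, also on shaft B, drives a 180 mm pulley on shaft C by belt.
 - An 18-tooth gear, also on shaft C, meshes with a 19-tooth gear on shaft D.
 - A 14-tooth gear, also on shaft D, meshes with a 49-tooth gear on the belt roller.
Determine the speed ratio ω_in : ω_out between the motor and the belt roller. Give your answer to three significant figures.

Each stage contributes driven/driver: gear mesh 58/37 = 1.5676, belt 180/66 = 2.7273, gear mesh 19/18 = 1.0556, gear mesh 49/14 = 3.5.
Overall: 1.5676 × 2.7273 × 1.0556 × 3.5 = 15.794.

15.8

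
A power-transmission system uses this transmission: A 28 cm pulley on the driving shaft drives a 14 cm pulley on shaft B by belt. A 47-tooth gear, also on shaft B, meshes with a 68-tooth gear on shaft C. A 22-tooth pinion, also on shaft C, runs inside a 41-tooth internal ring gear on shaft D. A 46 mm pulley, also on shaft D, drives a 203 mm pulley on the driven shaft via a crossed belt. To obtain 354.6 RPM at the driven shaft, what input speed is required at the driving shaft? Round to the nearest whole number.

Overall ratio R = 0.5 × 1.4468 × 1.8636 × 4.413 = 5.9495.
Required input speed = output speed × R = 354.6 × 5.9495 = 2109.7 RPM.

2110 RPM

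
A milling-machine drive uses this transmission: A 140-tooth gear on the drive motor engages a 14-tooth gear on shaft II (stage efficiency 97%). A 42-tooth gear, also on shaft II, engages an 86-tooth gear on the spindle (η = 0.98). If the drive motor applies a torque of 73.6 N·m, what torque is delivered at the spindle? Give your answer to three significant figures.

gear mesh 14/140 = 0.1 → τ = 73.6·0.1·0.97 = 7.1392 N·m
gear mesh 86/42 = 2.0476 → τ = 7.1392·2.0476·0.98 = 14.326 N·m

14.3 N·m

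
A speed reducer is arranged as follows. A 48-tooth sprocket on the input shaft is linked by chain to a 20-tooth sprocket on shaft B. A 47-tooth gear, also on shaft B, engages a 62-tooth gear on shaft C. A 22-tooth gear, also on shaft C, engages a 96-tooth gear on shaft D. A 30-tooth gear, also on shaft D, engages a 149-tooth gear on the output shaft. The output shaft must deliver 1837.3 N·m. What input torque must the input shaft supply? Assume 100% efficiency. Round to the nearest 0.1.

154.2 N·m

Overall ratio R = 0.41667 × 1.3191 × 4.3636 × 4.9667 = 11.912.
Input torque = output torque / R = 1837.3 / 11.912 = 154.24 N·m.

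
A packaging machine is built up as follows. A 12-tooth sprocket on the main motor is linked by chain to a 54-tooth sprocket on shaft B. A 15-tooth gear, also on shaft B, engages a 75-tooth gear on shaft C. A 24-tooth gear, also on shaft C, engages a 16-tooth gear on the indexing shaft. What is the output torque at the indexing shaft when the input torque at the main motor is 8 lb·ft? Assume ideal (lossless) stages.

120 lb·ft

Chain: ratio = 54/12 = 4.5; torque at shaft B = 8 × 4.5 = 36 lb·ft.
Gear mesh: ratio = 75/15 = 5; torque at shaft C = 36 × 5 = 180 lb·ft.
Gear mesh: ratio = 16/24 = 0.66667; torque at the indexing shaft = 180 × 0.66667 = 120 lb·ft.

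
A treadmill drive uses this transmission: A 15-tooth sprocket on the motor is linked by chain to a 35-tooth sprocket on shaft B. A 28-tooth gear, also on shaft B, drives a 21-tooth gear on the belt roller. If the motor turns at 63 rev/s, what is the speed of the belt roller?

36 rev/s

chain 35/15 = 2.3333 → 63/2.3333 = 27 rev/s
gear mesh 21/28 = 0.75 → 27/0.75 = 36 rev/s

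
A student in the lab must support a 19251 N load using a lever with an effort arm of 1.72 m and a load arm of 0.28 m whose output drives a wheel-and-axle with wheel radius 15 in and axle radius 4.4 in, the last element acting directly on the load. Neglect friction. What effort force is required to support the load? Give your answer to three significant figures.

Lever MA = effort arm / load arm = 1.72/0.28 = 6.1429.
Wheel-and-axle MA = R/r = 15/4.4 = 3.4091.
Combined ideal MA = 6.1429 × 3.4091 = 20.942.
Effort = load / MA = 19251 / 20.942 = 919.27 N.

919 N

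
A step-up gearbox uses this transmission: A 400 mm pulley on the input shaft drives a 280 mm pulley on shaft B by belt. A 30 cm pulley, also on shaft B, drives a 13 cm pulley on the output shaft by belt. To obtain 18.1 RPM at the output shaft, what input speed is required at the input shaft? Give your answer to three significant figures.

Overall ratio R = 0.7 × 0.43333 = 0.30333.
Required input speed = output speed × R = 18.1 × 0.30333 = 5.4903 RPM.

5.49 RPM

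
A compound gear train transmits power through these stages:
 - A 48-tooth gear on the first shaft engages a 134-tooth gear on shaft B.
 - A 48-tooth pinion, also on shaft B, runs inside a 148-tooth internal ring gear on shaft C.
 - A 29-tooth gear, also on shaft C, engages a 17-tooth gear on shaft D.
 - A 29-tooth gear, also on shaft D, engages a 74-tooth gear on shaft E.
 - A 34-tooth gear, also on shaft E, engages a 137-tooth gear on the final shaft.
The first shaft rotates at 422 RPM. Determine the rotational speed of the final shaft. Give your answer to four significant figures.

the first shaft → shaft B (gear mesh, 134/48): 422 ÷ 2.7917 = 151.16 RPM
shaft B → shaft C (internal gear, 148/48): 151.16 ÷ 3.0833 = 49.026 RPM
shaft C → shaft D (gear mesh, 17/29): 49.026 ÷ 0.58621 = 83.633 RPM
shaft D → shaft E (gear mesh, 74/29): 83.633 ÷ 2.5517 = 32.775 RPM
shaft E → the final shaft (gear mesh, 137/34): 32.775 ÷ 4.0294 = 8.134 RPM

8.134 RPM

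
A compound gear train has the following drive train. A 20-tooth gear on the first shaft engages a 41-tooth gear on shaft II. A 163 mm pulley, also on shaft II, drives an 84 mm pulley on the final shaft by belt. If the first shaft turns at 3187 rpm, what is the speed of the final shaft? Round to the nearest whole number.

gear mesh 41/20 = 2.05 → 3187/2.05 = 1554.6 rpm
belt 84/163 = 0.51534 → 1554.6/0.51534 = 3016.7 rpm

3017 rpm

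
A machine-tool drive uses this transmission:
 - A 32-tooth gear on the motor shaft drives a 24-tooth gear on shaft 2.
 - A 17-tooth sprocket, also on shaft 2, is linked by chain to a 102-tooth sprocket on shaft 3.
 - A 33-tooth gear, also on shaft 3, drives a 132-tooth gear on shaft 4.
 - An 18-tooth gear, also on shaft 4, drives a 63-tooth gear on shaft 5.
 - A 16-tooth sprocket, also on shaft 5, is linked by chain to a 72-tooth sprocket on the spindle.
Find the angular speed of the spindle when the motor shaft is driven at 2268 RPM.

8 RPM

the motor shaft → shaft 2 (gear mesh, 24/32): 2268 ÷ 0.75 = 3024 RPM
shaft 2 → shaft 3 (chain, 102/17): 3024 ÷ 6 = 504 RPM
shaft 3 → shaft 4 (gear mesh, 132/33): 504 ÷ 4 = 126 RPM
shaft 4 → shaft 5 (gear mesh, 63/18): 126 ÷ 3.5 = 36 RPM
shaft 5 → the spindle (chain, 72/16): 36 ÷ 4.5 = 8 RPM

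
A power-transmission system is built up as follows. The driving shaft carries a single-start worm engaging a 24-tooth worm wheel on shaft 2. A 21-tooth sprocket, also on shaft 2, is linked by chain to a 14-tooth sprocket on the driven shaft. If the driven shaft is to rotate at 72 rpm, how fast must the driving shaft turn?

Overall ratio R = 24 × 0.66667 = 16.
Required input speed = output speed × R = 72 × 16 = 1152 rpm.

1152 rpm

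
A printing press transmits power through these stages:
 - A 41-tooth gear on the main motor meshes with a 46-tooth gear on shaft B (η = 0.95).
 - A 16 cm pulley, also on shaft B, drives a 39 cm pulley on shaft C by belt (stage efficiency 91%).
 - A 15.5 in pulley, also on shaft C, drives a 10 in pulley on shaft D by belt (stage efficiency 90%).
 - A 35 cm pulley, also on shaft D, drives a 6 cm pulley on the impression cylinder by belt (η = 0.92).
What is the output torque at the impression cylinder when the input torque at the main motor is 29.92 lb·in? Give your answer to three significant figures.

6.48 lb·in

Gear mesh: ratio = 46/41 = 1.122; torque at shaft B = 29.92 × 1.122 × 0.95 = 31.89 lb·in.
Belt: ratio = 39/16 = 2.4375; torque at shaft C = 31.89 × 2.4375 × 0.91 = 70.737 lb·in.
Belt: ratio = 10/15.5 = 0.64516; torque at shaft D = 70.737 × 0.64516 × 0.90 = 41.073 lb·in.
Belt: ratio = 6/35 = 0.17143; torque at the impression cylinder = 41.073 × 0.17143 × 0.92 = 6.4778 lb·in.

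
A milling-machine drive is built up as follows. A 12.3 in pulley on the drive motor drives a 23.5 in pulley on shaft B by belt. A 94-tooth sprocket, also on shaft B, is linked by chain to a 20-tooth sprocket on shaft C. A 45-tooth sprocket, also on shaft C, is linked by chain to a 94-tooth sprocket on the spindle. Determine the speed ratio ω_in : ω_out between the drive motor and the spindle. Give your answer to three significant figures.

Each stage contributes driven/driver: belt 23.5/12.3 = 1.9106, chain 20/94 = 0.21277, chain 94/45 = 2.0889.
Overall: 1.9106 × 0.21277 × 2.0889 = 0.84914.

0.849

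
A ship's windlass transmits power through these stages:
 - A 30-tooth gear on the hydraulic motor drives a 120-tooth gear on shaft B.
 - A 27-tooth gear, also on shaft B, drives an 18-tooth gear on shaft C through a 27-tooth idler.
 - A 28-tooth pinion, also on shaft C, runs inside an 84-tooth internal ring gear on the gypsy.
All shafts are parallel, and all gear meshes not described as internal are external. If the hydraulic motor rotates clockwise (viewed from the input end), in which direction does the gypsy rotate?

the hydraulic motor → shaft B: external mesh, 1 reversal → CCW.
shaft B → shaft C: driver → idler → driven is 2 external meshes, 2 reversals → CCW.
shaft C → the gypsy: internal mesh, same direction → CCW.
3 reversals in total — an odd number — so the gypsy turns opposite to the hydraulic motor.

counterclockwise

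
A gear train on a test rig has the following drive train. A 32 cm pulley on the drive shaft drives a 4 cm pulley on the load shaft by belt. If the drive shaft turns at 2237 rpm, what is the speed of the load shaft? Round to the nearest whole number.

the drive shaft → the load shaft (belt, 4/32): 2237 ÷ 0.125 = 17896 rpm

17896 rpm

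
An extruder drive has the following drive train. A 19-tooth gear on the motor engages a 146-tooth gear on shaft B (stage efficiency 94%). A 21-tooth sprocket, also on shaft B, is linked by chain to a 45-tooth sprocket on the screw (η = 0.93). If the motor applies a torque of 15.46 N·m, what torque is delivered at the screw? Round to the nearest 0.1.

After the gear mesh (146/19): 15.46 × 7.6842 × 0.94 = 111.67 N·m
After the chain (45/21): 111.67 × 2.1429 × 0.93 = 222.54 N·m

222.5 N·m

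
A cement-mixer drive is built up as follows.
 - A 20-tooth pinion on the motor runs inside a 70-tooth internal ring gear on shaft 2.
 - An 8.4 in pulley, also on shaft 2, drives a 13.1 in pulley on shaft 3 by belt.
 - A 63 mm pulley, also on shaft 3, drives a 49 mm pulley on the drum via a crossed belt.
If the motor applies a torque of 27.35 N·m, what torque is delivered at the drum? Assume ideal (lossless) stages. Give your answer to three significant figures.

internal gear 70/20 = 3.5 → τ = 27.35·3.5 = 95.725 N·m
belt 13.1/8.4 = 1.5595 → τ = 95.725·1.5595 = 149.29 N·m
belt 49/63 = 0.77778 → τ = 149.29·0.77778 = 116.11 N·m

116 N·m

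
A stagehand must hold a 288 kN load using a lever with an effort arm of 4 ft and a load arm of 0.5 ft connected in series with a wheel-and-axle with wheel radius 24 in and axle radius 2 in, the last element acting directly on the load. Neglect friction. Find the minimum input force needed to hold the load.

3 kN

Lever MA = effort arm / load arm = 4/0.5 = 8.
Wheel-and-axle MA = R/r = 24/2 = 12.
Combined ideal MA = 8 × 12 = 96.
Effort = load / MA = 288 / 96 = 3 kN.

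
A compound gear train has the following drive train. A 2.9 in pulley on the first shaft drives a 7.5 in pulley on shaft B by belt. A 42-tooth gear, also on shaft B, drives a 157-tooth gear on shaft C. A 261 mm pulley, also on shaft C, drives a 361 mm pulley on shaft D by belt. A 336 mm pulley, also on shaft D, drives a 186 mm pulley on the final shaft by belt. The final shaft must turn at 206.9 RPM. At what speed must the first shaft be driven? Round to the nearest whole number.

1531 RPM

Overall ratio R = 2.5862 × 3.7381 × 1.3831 × 0.55357 = 7.4021.
Required input speed = output speed × R = 206.9 × 7.4021 = 1531.5 RPM.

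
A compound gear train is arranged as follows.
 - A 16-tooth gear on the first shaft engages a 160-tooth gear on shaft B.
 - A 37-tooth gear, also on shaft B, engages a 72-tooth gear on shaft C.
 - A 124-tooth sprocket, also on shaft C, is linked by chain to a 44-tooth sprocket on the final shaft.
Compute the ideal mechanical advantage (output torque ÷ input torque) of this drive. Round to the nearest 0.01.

6.90

Each stage contributes driven/driver: gear mesh 160/16 = 10, gear mesh 72/37 = 1.9459, chain 44/124 = 0.35484.
Overall: 10 × 1.9459 × 0.35484 = 6.905.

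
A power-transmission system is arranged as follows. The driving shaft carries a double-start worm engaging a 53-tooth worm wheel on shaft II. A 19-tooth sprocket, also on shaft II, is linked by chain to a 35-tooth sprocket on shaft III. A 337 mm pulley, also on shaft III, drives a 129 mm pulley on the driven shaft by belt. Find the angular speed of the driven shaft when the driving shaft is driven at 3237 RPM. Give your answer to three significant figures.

the driving shaft → shaft II (worm, 53/2): 3237 ÷ 26.5 = 122.15 RPM
shaft II → shaft III (chain, 35/19): 122.15 ÷ 1.8421 = 66.311 RPM
shaft III → the driven shaft (belt, 129/337): 66.311 ÷ 0.38279 = 173.23 RPM

173 RPM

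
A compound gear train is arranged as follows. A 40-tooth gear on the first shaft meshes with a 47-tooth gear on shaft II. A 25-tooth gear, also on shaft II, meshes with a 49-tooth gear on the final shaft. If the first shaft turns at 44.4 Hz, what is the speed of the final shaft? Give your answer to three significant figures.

19.3 Hz

Gear mesh: ratio = 47/40 = 1.175, so shaft II turns at 44.4 / 1.175 = 37.787 Hz.
Gear mesh: ratio = 49/25 = 1.96, so the final shaft turns at 37.787 / 1.96 = 19.279 Hz.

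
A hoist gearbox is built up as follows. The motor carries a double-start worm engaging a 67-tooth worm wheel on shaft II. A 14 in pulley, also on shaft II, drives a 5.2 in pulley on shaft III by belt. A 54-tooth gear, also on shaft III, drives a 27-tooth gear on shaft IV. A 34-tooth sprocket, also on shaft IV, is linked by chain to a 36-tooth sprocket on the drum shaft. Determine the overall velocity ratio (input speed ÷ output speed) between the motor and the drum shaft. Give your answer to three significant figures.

Each stage contributes driven/driver: worm 67/2 = 33.5, belt 5.2/14 = 0.37143, gear mesh 27/54 = 0.5, chain 36/34 = 1.0588.
Overall: 33.5 × 0.37143 × 0.5 × 1.0588 = 6.5874.

6.59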